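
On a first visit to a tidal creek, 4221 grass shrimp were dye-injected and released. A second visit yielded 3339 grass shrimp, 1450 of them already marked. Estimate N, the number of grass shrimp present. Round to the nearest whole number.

The marked fraction in the recapture sample should equal the marked fraction in the population: 1450/3339 = 4221/N.
N = (4221 × 3339) / 1450 = 14093919 / 1450 ≈ 9719.9 → 9720

N ≈ 9720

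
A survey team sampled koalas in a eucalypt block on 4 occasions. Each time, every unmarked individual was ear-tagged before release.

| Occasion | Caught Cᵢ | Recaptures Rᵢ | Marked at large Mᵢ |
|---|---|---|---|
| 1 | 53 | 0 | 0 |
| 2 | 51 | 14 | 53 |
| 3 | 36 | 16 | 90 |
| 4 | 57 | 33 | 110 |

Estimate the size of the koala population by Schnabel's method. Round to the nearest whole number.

N ≈ 194

Σ MᵢCᵢ = 0·53 + 53·51 + 90·36 + 110·57 = 0 + 2703 + 3240 + 6270 = 12213
Σ Rᵢ = 0 + 14 + 16 + 33 = 63
N̂ = 12213 / 63 ≈ 193.9 → 194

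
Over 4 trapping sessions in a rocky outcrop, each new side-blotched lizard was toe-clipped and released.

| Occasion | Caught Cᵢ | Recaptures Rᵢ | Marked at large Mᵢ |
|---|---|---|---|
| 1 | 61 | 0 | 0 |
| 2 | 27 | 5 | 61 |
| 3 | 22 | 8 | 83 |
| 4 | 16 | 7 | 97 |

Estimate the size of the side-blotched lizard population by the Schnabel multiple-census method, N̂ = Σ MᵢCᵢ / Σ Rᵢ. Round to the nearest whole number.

N ≈ 251

Σ MᵢCᵢ = 0·61 + 61·27 + 83·22 + 97·16 = 0 + 1647 + 1826 + 1552 = 5025
Σ Rᵢ = 0 + 5 + 8 + 7 = 20
N̂ = 5025 / 20 ≈ 251.2 → 251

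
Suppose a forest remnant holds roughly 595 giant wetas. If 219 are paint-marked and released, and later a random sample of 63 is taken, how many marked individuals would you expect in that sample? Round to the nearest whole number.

Expected recaptures E[R] = M·C / N.
E[R] = 219 × 63 / 595 = 13797 / 595 ≈ 23.2 → 23

expected recaptures ≈ 23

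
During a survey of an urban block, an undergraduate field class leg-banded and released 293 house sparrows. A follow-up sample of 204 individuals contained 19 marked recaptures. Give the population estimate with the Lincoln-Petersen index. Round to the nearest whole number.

N = (293 × 204) / 19 = 59772 / 19 ≈ 3145.9 → 3146

N ≈ 3146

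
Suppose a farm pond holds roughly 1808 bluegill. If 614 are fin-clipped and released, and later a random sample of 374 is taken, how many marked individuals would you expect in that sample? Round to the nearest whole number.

The marked fraction of the population is 614/1808, so in a sample of 374 expect C·(M/N) marked.
E[R] = 614 × 374 / 1808 = 229636 / 1808 ≈ 127.0 → 127

expected recaptures ≈ 127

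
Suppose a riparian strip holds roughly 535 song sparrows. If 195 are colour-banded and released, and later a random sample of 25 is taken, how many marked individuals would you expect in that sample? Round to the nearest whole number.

The marked fraction of the population is 195/535, so in a sample of 25 expect C·(M/N) marked.
E[R] = 195 × 25 / 535 = 4875 / 535 ≈ 9.1 → 9

expected recaptures ≈ 9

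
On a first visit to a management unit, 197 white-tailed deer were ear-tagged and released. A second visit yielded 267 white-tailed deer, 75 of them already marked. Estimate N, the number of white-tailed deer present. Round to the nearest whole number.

If marked individuals mix randomly, R/C ≈ M/N, giving N ≈ M·C/R.
N = (197 × 267) / 75 = 52599 / 75 ≈ 701.3 → 701

N ≈ 701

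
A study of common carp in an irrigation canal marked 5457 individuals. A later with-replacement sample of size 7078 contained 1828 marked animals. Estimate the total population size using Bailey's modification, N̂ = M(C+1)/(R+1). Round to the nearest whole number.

N̂ = 5457·(7078+1)/(1828+1) = 5457·7079/1829 = 38630103/1829 ≈ 21120.9 → 21121

N ≈ 21,121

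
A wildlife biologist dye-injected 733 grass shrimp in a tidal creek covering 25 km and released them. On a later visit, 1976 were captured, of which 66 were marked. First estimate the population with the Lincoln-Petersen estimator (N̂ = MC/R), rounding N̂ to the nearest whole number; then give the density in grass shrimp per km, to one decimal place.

density ≈ 877.8 grass shrimp per km

N̂ = 733·1976/66 = 1448408/66 ≈ 21945.6 → 21946
Density = N̂ / area = 21946 / 25 ≈ 877.84 → 877.8 per km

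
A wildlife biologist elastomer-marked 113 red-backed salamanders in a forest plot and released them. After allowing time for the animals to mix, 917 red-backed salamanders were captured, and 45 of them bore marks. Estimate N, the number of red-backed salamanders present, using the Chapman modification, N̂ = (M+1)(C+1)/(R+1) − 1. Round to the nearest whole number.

N̂ = (113+1)(917+1)/(45+1) − 1 = 114·918/46 − 1
= 104652/46 − 1 ≈ 2275.0 − 1 ≈ 2274.0 → 2274

N ≈ 2274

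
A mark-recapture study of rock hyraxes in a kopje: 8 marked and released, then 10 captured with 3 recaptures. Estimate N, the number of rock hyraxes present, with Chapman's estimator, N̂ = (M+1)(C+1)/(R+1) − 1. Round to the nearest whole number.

N̂ = (8+1)(10+1)/(3+1) − 1 = 9·11/4 − 1
= 99/4 − 1 ≈ 24.8 − 1 ≈ 23.8 → 24

N ≈ 24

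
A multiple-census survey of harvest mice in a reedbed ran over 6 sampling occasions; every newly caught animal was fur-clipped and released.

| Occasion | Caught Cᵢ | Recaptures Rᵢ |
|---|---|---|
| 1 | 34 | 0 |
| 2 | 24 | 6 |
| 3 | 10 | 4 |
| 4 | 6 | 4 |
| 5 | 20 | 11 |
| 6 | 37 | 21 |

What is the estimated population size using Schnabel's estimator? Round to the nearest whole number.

N ≈ 118

Marked at large before each occasion: Mᵢ = Σⱼ<ᵢ (Cⱼ − Rⱼ) → M1=0, M2=34, M3=52, M4=58, M5=60, M6=69
Σ MᵢCᵢ = 0·34 + 34·24 + 52·10 + 58·6 + 60·20 + 69·37 = 0 + 816 + 520 + 348 + 1200 + 2553 = 5437
Σ Rᵢ = 0 + 6 + 4 + 4 + 11 + 21 = 46
N̂ = 5437 / 46 ≈ 118.2 → 118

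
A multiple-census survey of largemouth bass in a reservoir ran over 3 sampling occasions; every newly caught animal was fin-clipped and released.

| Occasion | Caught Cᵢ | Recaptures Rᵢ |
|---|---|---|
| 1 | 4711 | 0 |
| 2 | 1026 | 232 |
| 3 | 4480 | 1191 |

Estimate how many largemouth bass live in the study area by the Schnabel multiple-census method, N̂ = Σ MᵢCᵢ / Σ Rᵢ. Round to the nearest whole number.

N ≈ 20,728

Marked at large before each occasion: Mᵢ = Σⱼ<ᵢ (Cⱼ − Rⱼ) → M1=0, M2=4711, M3=5505
Σ MᵢCᵢ = 0·4711 + 4711·1026 + 5505·4480 = 0 + 4833486 + 24662400 = 29495886
Σ Rᵢ = 0 + 232 + 1191 = 1423
N̂ = 29495886 / 1423 ≈ 20728.0 → 20728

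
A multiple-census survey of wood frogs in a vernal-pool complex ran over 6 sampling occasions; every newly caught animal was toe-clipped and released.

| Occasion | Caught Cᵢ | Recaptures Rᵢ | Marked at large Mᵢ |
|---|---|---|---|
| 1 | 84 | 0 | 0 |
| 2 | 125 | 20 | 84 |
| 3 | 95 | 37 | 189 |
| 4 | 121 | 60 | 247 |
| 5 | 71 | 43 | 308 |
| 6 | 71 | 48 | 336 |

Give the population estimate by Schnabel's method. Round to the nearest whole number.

Σ MᵢCᵢ = 0·84 + 84·125 + 189·95 + 247·121 + 308·71 + 336·71 = 0 + 10500 + 17955 + 29887 + 21868 + 23856 = 104066
Σ Rᵢ = 0 + 20 + 37 + 60 + 43 + 48 = 208
N̂ = 104066 / 208 ≈ 500.3 → 500

N ≈ 500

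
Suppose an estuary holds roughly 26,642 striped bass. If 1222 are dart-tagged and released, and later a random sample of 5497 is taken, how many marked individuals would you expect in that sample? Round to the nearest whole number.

The marked fraction of the population is 1222/26642, so in a sample of 5497 expect C·(M/N) marked.
E[R] = 1222 × 5497 / 26642 = 6717334 / 26642 ≈ 252.1 → 252

expected recaptures ≈ 252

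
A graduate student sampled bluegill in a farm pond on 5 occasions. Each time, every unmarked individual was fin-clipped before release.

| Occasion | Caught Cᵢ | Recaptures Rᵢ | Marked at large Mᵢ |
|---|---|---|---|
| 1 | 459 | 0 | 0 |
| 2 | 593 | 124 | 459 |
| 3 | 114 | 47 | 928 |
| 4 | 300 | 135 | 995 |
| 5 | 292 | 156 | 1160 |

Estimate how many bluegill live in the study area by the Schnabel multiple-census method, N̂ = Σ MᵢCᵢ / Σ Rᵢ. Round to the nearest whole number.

Σ MᵢCᵢ = 0·459 + 459·593 + 928·114 + 995·300 + 1160·292 = 0 + 272187 + 105792 + 298500 + 338720 = 1015199
Σ Rᵢ = 0 + 124 + 47 + 135 + 156 = 462
N̂ = 1015199 / 462 ≈ 2197.4 → 2197

N ≈ 2197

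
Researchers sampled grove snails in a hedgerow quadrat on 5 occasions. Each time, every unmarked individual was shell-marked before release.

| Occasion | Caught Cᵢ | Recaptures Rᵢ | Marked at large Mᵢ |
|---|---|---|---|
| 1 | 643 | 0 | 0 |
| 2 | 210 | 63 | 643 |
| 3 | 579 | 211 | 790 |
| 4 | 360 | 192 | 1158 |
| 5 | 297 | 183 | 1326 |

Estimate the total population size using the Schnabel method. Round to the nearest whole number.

N ≈ 2162

Σ MᵢCᵢ = 0·643 + 643·210 + 790·579 + 1158·360 + 1326·297 = 0 + 135030 + 457410 + 416880 + 393822 = 1403142
Σ Rᵢ = 0 + 63 + 211 + 192 + 183 = 649
N̂ = 1403142 / 649 ≈ 2162.0 → 2162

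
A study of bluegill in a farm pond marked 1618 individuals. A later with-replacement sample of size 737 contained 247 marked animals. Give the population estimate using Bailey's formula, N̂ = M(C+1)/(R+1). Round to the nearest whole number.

N̂ = 1618·(737+1)/(247+1) = 1618·738/248 = 1194084/248 ≈ 4814.9 → 4815

N ≈ 4815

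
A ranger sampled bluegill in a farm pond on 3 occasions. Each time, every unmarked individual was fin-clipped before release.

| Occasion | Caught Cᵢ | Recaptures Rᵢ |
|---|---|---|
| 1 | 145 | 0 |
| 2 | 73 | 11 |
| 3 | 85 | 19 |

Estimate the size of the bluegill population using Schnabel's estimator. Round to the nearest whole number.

Marked at large before each occasion: Mᵢ = Σⱼ<ᵢ (Cⱼ − Rⱼ) → M1=0, M2=145, M3=207
Σ MᵢCᵢ = 0·145 + 145·73 + 207·85 = 0 + 10585 + 17595 = 28180
Σ Rᵢ = 0 + 11 + 19 = 30
N̂ = 28180 / 30 ≈ 939.3 → 939

N ≈ 939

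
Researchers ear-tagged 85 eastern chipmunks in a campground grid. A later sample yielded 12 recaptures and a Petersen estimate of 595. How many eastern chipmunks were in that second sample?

C = 84

From N = M·C/R: C = N·R / M = 595·12 / 85 = 7140 / 85 = 84.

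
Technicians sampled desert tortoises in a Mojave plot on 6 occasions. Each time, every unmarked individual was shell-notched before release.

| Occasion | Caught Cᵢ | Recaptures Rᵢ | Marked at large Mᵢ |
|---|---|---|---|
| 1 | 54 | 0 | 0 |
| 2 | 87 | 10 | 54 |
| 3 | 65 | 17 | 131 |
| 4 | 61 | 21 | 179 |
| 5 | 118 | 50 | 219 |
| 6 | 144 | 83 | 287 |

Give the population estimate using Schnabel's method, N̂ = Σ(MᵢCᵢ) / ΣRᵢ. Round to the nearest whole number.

Σ MᵢCᵢ = 0·54 + 54·87 + 131·65 + 179·61 + 219·118 + 287·144 = 0 + 4698 + 8515 + 10919 + 25842 + 41328 = 91302
Σ Rᵢ = 0 + 10 + 17 + 21 + 50 + 83 = 181
N̂ = 91302 / 181 ≈ 504.4 → 504

N ≈ 504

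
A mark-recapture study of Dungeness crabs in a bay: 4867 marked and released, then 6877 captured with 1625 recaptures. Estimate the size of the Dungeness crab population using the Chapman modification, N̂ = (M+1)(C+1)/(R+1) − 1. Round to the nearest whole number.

N ≈ 20,591

N̂ = (4867+1)(6877+1)/(1625+1) − 1 = 4868·6878/1626 − 1
= 33482104/1626 − 1 ≈ 20591.7 − 1 ≈ 20590.7 → 20591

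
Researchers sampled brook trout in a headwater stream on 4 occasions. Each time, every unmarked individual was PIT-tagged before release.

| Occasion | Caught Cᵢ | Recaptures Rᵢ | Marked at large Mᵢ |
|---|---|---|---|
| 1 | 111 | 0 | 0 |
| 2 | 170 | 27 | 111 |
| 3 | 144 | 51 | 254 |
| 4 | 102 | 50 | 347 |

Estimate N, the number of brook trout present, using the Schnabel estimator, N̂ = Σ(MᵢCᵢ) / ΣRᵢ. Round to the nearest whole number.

N ≈ 710

Σ MᵢCᵢ = 0·111 + 111·170 + 254·144 + 347·102 = 0 + 18870 + 36576 + 35394 = 90840
Σ Rᵢ = 0 + 27 + 51 + 50 = 128
N̂ = 90840 / 128 ≈ 709.7 → 710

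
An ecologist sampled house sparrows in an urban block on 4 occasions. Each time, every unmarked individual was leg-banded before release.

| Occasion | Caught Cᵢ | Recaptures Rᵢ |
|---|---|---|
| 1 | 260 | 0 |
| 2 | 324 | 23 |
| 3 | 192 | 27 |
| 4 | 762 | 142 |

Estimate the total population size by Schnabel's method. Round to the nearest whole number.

Marked at large before each occasion: Mᵢ = Σⱼ<ᵢ (Cⱼ − Rⱼ) → M1=0, M2=260, M3=561, M4=726
Σ MᵢCᵢ = 0·260 + 260·324 + 561·192 + 726·762 = 0 + 84240 + 107712 + 553212 = 745164
Σ Rᵢ = 0 + 23 + 27 + 142 = 192
N̂ = 745164 / 192 ≈ 3881.1 → 3881

N ≈ 3881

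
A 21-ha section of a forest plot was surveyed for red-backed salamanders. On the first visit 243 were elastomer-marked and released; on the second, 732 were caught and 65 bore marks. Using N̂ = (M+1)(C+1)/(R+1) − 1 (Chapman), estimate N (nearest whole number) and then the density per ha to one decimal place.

N̂ = 244·733/66 − 1 = 178852/66 − 1 ≈ 2708.9 → 2709
Density = N̂ / area = 2709 / 21 = 129.0 per ha

density ≈ 129.0 red-backed salamanders per ha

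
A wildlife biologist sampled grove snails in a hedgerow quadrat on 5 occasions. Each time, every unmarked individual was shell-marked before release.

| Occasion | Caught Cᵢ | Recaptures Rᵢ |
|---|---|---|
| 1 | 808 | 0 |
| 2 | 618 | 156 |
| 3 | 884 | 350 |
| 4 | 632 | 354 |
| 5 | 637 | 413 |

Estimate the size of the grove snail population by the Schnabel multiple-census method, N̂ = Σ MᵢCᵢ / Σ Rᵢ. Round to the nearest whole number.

N ≈ 3212

Marked at large before each occasion: Mᵢ = Σⱼ<ᵢ (Cⱼ − Rⱼ) → M1=0, M2=808, M3=1270, M4=1804, M5=2082
Σ MᵢCᵢ = 0·808 + 808·618 + 1270·884 + 1804·632 + 2082·637 = 0 + 499344 + 1122680 + 1140128 + 1326234 = 4088386
Σ Rᵢ = 0 + 156 + 350 + 354 + 413 = 1273
N̂ = 4088386 / 1273 ≈ 3211.6 → 3212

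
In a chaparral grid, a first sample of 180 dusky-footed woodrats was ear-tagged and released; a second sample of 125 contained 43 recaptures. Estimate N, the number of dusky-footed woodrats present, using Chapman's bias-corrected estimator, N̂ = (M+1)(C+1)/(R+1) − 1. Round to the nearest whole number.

N̂ = (180+1)(125+1)/(43+1) − 1 = 181·126/44 − 1
= 22806/44 − 1 ≈ 518.3 − 1 ≈ 517.3 → 517

N ≈ 517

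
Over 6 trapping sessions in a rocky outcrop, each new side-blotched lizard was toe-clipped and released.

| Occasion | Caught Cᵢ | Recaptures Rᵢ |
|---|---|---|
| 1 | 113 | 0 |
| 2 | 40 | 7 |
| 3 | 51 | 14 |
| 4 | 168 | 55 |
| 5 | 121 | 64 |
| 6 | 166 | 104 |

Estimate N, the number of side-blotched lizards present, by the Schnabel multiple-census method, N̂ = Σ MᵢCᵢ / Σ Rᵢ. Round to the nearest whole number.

N ≈ 562

Marked at large before each occasion: Mᵢ = Σⱼ<ᵢ (Cⱼ − Rⱼ) → M1=0, M2=113, M3=146, M4=183, M5=296, M6=353
Σ MᵢCᵢ = 0·113 + 113·40 + 146·51 + 183·168 + 296·121 + 353·166 = 0 + 4520 + 7446 + 30744 + 35816 + 58598 = 137124
Σ Rᵢ = 0 + 7 + 14 + 55 + 64 + 104 = 244
N̂ = 137124 / 244 ≈ 562.0 → 562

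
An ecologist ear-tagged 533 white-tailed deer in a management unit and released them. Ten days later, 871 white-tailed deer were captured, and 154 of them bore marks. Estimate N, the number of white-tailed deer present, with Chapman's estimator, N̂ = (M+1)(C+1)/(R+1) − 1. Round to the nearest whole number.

N ≈ 3003

N̂ = (533+1)(871+1)/(154+1) − 1 = 534·872/155 − 1
= 465648/155 − 1 ≈ 3004.2 − 1 ≈ 3003.2 → 3003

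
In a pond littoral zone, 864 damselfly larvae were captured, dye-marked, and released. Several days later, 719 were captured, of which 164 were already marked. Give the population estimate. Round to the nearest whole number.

N = (864 × 719) / 164 = 621216 / 164 ≈ 3787.9 → 3788

N ≈ 3788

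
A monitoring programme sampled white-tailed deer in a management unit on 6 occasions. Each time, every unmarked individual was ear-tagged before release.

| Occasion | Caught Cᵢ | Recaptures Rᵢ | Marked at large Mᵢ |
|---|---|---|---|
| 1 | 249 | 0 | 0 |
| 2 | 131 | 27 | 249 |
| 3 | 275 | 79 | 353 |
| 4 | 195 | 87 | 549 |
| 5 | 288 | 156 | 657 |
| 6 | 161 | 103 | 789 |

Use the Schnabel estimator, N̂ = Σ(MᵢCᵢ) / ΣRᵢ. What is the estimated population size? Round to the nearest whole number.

Σ MᵢCᵢ = 0·249 + 249·131 + 353·275 + 549·195 + 657·288 + 789·161 = 0 + 32619 + 97075 + 107055 + 189216 + 127029 = 552994
Σ Rᵢ = 0 + 27 + 79 + 87 + 156 + 103 = 452
N̂ = 552994 / 452 ≈ 1223.4 → 1223

N ≈ 1223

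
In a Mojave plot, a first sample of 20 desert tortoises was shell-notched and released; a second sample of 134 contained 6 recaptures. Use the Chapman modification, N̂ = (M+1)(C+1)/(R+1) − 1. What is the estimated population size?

N̂ = (20+1)(134+1)/(6+1) − 1 = 21·135/7 − 1
= 2835/7 − 1 = 405 − 1 = 404

N = 404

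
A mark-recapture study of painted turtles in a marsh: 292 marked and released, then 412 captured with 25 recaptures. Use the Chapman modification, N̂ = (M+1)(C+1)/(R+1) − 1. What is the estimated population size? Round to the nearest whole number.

N ≈ 4653

N̂ = (292+1)(412+1)/(25+1) − 1 = 293·413/26 − 1
= 121009/26 − 1 ≈ 4654.2 − 1 ≈ 4653.2 → 4653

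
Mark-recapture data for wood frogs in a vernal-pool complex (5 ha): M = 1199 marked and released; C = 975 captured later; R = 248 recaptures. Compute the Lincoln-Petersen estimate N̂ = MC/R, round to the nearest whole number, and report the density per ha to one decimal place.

density ≈ 942.8 wood frogs per ha

N̂ = 1199·975/248 = 1169025/248 ≈ 4713.8 → 4714
Density = N̂ / area = 4714 / 5 ≈ 942.80 → 942.8 per ha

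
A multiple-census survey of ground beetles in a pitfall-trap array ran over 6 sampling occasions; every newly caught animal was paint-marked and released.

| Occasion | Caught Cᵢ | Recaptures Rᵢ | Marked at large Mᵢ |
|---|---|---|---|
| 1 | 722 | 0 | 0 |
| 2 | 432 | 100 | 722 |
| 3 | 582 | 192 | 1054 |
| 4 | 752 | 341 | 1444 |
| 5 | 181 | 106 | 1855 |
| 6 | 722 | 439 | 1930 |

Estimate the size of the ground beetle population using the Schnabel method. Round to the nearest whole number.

Σ MᵢCᵢ = 0·722 + 722·432 + 1054·582 + 1444·752 + 1855·181 + 1930·722 = 0 + 311904 + 613428 + 1085888 + 335755 + 1393460 = 3740435
Σ Rᵢ = 0 + 100 + 192 + 341 + 106 + 439 = 1178
N̂ = 3740435 / 1178 ≈ 3175.2 → 3175

N ≈ 3175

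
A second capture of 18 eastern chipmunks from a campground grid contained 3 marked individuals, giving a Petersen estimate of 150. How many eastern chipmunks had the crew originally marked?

From N = M·C/R: M = N·R / C = 150·3 / 18 = 450 / 18 = 25.

M = 25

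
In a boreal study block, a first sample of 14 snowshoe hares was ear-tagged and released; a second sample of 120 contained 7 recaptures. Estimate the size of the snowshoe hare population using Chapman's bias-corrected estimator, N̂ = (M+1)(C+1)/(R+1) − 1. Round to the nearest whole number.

N̂ = (14+1)(120+1)/(7+1) − 1 = 15·121/8 − 1
= 1815/8 − 1 ≈ 226.9 − 1 ≈ 225.9 → 226

N ≈ 226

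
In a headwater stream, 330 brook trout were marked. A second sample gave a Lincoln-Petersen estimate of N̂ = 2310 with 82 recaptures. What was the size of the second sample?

From N = M·C/R: C = N·R / M = 2310·82 / 330 = 189420 / 330 = 574.

C = 574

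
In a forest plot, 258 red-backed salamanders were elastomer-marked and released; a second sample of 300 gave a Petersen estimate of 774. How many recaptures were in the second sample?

R = 100

From N = M·C/R: R = M·C / N = 258·300 / 774 = 77400 / 774 = 100.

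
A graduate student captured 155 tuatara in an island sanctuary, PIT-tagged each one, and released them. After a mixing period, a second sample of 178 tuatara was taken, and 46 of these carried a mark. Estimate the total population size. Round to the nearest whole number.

N ≈ 600

Lincoln-Petersen assumes M/N = R/C, so N = M·C / R.
N = (155 × 178) / 46 = 27590 / 46 ≈ 599.8 → 600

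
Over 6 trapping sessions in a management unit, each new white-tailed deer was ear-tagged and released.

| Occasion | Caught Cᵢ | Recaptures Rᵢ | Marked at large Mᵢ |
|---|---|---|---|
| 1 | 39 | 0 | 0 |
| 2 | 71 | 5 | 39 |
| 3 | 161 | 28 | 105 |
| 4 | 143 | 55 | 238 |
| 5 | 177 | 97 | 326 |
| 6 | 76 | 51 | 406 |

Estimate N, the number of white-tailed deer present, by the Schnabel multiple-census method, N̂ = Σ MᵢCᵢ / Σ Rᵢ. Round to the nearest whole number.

N ≈ 603

Σ MᵢCᵢ = 0·39 + 39·71 + 105·161 + 238·143 + 326·177 + 406·76 = 0 + 2769 + 16905 + 34034 + 57702 + 30856 = 142266
Σ Rᵢ = 0 + 5 + 28 + 55 + 97 + 51 = 236
N̂ = 142266 / 236 ≈ 602.8 → 603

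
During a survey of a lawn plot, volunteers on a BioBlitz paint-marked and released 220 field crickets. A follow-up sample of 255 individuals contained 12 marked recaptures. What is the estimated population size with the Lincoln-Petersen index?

N = 4675

N = (220 × 255) / 12 = 56100 / 12 = 4675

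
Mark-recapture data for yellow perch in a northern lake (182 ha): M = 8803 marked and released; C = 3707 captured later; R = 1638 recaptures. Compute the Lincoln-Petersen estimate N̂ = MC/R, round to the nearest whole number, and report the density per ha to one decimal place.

density ≈ 109.5 yellow perch per ha

N̂ = 8803·3707/1638 = 32632721/1638 ≈ 19922.3 → 19922
Density = N̂ / area = 19922 / 182 ≈ 109.46 → 109.5 per ha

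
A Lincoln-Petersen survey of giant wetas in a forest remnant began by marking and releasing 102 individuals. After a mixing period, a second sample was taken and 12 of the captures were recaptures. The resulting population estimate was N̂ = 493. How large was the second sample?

C = 58

From N = M·C/R: C = N·R / M = 493·12 / 102 = 5916 / 102 = 58.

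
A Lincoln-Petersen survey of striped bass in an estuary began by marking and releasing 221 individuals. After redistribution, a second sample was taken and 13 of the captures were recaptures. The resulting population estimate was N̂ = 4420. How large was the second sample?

C = 260

From N = M·C/R: C = N·R / M = 4420·13 / 221 = 57460 / 221 = 260.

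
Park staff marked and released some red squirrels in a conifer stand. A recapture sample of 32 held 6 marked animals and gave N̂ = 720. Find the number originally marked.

From N = M·C/R: M = N·R / C = 720·6 / 32 = 4320 / 32 = 135.

M = 135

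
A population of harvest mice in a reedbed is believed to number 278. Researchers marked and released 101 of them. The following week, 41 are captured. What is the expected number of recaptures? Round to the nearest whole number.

expected recaptures ≈ 15

Expected recaptures E[R] = M·C / N.
E[R] = 101 × 41 / 278 = 4141 / 278 ≈ 14.9 → 15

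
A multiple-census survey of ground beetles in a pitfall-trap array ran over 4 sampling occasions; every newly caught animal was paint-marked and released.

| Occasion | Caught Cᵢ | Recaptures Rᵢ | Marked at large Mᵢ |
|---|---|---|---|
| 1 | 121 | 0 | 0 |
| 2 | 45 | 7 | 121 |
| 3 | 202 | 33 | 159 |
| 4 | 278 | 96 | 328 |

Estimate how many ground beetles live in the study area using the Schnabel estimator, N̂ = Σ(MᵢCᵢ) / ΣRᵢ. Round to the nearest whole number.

Σ MᵢCᵢ = 0·121 + 121·45 + 159·202 + 328·278 = 0 + 5445 + 32118 + 91184 = 128747
Σ Rᵢ = 0 + 7 + 33 + 96 = 136
N̂ = 128747 / 136 ≈ 946.7 → 947

N ≈ 947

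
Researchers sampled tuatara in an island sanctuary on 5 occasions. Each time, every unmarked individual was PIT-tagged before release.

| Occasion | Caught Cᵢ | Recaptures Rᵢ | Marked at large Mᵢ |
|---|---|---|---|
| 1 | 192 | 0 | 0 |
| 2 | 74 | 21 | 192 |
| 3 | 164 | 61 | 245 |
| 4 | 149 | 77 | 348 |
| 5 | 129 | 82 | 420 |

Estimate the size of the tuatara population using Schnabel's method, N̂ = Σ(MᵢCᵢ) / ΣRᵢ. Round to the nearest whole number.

N ≈ 666

Σ MᵢCᵢ = 0·192 + 192·74 + 245·164 + 348·149 + 420·129 = 0 + 14208 + 40180 + 51852 + 54180 = 160420
Σ Rᵢ = 0 + 21 + 61 + 77 + 82 = 241
N̂ = 160420 / 241 ≈ 665.6 → 666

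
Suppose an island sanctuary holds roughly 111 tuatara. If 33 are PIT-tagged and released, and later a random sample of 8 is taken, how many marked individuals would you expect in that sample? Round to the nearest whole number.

Expected recaptures E[R] = M·C / N.
E[R] = 33 × 8 / 111 = 264 / 111 ≈ 2.4 → 2

expected recaptures ≈ 2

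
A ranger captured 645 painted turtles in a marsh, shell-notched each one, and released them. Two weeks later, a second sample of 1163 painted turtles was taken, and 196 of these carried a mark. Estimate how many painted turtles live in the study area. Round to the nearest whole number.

N ≈ 3827

N = (645 × 1163) / 196 = 750135 / 196 ≈ 3827.2 → 3827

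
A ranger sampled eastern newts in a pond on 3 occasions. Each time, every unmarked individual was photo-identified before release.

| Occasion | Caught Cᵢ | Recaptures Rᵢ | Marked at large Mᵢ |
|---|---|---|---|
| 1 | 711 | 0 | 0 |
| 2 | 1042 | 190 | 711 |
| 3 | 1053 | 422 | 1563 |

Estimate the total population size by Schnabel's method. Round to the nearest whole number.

Σ MᵢCᵢ = 0·711 + 711·1042 + 1563·1053 = 0 + 740862 + 1645839 = 2386701
Σ Rᵢ = 0 + 190 + 422 = 612
N̂ = 2386701 / 612 ≈ 3899.8 → 3900

N ≈ 3900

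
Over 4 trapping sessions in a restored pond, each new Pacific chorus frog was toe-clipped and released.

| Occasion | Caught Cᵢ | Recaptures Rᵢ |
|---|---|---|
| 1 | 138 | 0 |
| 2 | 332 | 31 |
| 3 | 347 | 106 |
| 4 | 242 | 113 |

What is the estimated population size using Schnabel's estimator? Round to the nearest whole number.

N ≈ 1451

Marked at large before each occasion: Mᵢ = Σⱼ<ᵢ (Cⱼ − Rⱼ) → M1=0, M2=138, M3=439, M4=680
Σ MᵢCᵢ = 0·138 + 138·332 + 439·347 + 680·242 = 0 + 45816 + 152333 + 164560 = 362709
Σ Rᵢ = 0 + 31 + 106 + 113 = 250
N̂ = 362709 / 250 ≈ 1450.8 → 1451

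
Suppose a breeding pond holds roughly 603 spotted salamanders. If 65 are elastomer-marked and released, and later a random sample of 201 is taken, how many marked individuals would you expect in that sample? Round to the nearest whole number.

The marked fraction of the population is 65/603, so in a sample of 201 expect C·(M/N) marked.
E[R] = 65 × 201 / 603 = 13065 / 603 ≈ 21.7 → 22

expected recaptures ≈ 22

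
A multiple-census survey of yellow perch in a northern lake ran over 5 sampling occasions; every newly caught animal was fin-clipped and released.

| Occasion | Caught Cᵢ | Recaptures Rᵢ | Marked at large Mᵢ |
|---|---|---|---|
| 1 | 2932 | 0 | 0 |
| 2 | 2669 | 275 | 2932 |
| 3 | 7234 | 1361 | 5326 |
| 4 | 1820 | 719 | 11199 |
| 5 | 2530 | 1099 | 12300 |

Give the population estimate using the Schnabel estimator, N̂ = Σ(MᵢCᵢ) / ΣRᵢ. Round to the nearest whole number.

N ≈ 28,331

Σ MᵢCᵢ = 0·2932 + 2932·2669 + 5326·7234 + 11199·1820 + 12300·2530 = 0 + 7825508 + 38528284 + 20382180 + 31119000 = 97854972
Σ Rᵢ = 0 + 275 + 1361 + 719 + 1099 = 3454
N̂ = 97854972 / 3454 ≈ 28330.9 → 28331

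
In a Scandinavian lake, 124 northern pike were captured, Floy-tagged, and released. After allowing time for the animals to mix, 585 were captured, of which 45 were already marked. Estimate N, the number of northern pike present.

The marked fraction in the recapture sample should equal the marked fraction in the population: 45/585 = 124/N.
N = (124 × 585) / 45 = 72540 / 45 = 1612

N = 1612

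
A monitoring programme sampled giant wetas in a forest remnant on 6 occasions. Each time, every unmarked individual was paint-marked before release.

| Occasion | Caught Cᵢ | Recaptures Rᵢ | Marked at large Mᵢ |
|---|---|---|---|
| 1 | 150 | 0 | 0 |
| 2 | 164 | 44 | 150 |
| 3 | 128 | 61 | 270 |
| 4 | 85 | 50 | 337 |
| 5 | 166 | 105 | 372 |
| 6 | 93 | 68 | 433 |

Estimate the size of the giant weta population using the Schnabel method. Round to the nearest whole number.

Σ MᵢCᵢ = 0·150 + 150·164 + 270·128 + 337·85 + 372·166 + 433·93 = 0 + 24600 + 34560 + 28645 + 61752 + 40269 = 189826
Σ Rᵢ = 0 + 44 + 61 + 50 + 105 + 68 = 328
N̂ = 189826 / 328 ≈ 578.7 → 579

N ≈ 579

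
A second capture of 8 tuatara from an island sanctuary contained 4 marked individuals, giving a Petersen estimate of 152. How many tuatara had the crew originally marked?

From N = M·C/R: M = N·R / C = 152·4 / 8 = 608 / 8 = 76.

M = 76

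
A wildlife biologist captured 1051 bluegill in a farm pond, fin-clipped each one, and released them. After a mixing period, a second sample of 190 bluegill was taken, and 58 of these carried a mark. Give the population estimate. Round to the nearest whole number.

Lincoln-Petersen assumes M/N = R/C, so N = M·C / R.
N = (1051 × 190) / 58 = 199690 / 58 ≈ 3442.9 → 3443

N ≈ 3443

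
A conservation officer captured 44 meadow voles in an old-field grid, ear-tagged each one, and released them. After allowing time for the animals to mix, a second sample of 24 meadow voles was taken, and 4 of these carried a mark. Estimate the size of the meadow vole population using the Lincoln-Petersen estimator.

N = 264

If marked individuals mix randomly, R/C ≈ M/N, giving N ≈ M·C/R.
N = (44 × 24) / 4 = 1056 / 4 = 264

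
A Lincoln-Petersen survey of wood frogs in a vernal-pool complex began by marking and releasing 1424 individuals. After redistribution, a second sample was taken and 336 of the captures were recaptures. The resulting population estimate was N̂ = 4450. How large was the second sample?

From N = M·C/R: C = N·R / M = 4450·336 / 1424 = 1495200 / 1424 = 1050.

C = 1050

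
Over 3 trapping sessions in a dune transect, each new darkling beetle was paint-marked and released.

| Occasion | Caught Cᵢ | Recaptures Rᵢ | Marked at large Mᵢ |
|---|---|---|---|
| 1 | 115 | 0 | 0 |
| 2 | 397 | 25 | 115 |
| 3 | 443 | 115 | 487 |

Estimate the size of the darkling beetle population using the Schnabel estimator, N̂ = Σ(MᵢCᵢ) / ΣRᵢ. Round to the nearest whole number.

Σ MᵢCᵢ = 0·115 + 115·397 + 487·443 = 0 + 45655 + 215741 = 261396
Σ Rᵢ = 0 + 25 + 115 = 140
N̂ = 261396 / 140 ≈ 1867.1 → 1867

N ≈ 1867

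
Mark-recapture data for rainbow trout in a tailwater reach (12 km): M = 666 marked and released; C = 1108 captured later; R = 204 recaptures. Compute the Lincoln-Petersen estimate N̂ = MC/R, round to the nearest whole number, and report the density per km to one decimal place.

N̂ = 666·1108/204 = 737928/204 ≈ 3617.3 → 3617
Density = N̂ / area = 3617 / 12 ≈ 301.42 → 301.4 per km

density ≈ 301.4 rainbow trout per km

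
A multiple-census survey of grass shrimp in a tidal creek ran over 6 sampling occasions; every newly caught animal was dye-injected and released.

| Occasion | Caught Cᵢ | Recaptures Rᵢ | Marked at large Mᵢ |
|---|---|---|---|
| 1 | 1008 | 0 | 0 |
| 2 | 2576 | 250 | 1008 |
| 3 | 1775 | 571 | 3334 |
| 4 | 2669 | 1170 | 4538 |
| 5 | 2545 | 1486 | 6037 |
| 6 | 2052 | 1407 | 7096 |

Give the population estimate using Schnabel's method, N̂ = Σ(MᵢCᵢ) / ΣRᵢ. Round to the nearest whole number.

Σ MᵢCᵢ = 0·1008 + 1008·2576 + 3334·1775 + 4538·2669 + 6037·2545 + 7096·2052 = 0 + 2596608 + 5917850 + 12111922 + 15364165 + 14560992 = 50551537
Σ Rᵢ = 0 + 250 + 571 + 1170 + 1486 + 1407 = 4884
N̂ = 50551537 / 4884 ≈ 10350.4 → 10350

N ≈ 10,350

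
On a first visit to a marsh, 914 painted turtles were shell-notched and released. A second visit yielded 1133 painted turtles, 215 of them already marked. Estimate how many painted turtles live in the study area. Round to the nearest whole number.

N ≈ 4817

Lincoln-Petersen assumes M/N = R/C, so N = M·C / R.
N = (914 × 1133) / 215 = 1035562 / 215 ≈ 4816.6 → 4817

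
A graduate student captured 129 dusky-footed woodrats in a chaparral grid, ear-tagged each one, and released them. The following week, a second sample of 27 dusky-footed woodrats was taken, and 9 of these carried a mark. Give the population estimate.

N = (129 × 27) / 9 = 3483 / 9 = 387

N = 387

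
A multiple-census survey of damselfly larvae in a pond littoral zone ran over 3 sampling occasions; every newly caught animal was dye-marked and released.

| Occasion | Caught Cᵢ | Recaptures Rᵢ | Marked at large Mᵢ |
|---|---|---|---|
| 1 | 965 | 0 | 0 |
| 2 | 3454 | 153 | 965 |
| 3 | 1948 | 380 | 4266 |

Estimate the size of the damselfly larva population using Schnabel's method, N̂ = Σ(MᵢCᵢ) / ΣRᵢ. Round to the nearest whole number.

Σ MᵢCᵢ = 0·965 + 965·3454 + 4266·1948 = 0 + 3333110 + 8310168 = 11643278
Σ Rᵢ = 0 + 153 + 380 = 533
N̂ = 11643278 / 533 ≈ 21844.8 → 21845

N ≈ 21,845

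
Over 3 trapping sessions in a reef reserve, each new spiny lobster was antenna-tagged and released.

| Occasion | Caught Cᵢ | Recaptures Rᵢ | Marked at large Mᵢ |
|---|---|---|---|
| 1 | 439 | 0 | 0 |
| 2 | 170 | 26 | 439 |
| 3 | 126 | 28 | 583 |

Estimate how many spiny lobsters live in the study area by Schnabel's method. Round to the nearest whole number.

Σ MᵢCᵢ = 0·439 + 439·170 + 583·126 = 0 + 74630 + 73458 = 148088
Σ Rᵢ = 0 + 26 + 28 = 54
N̂ = 148088 / 54 ≈ 2742.4 → 2742

N ≈ 2742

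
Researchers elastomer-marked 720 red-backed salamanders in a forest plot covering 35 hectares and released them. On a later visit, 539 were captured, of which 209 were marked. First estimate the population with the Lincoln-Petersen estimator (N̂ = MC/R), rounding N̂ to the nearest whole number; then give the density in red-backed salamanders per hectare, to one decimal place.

density ≈ 53.1 red-backed salamanders per hectare

N̂ = 720·539/209 = 388080/209 ≈ 1856.8 → 1857
Density = N̂ / area = 1857 / 35 ≈ 53.06 → 53.1 per hectare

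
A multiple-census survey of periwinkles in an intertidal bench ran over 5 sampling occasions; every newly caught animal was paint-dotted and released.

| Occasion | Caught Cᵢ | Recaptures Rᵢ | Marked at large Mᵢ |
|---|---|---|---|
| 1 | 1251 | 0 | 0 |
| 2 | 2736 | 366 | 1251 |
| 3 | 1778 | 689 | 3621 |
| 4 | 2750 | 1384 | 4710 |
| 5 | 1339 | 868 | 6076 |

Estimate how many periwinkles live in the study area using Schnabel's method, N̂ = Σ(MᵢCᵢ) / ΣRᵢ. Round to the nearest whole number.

Σ MᵢCᵢ = 0·1251 + 1251·2736 + 3621·1778 + 4710·2750 + 6076·1339 = 0 + 3422736 + 6438138 + 12952500 + 8135764 = 30949138
Σ Rᵢ = 0 + 366 + 689 + 1384 + 868 = 3307
N̂ = 30949138 / 3307 ≈ 9358.7 → 9359

N ≈ 9359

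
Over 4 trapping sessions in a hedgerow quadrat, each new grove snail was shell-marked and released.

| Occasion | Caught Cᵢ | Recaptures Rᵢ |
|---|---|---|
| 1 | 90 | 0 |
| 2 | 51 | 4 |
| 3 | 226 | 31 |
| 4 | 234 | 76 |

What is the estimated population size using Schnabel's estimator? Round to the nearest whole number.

Marked at large before each occasion: Mᵢ = Σⱼ<ᵢ (Cⱼ − Rⱼ) → M1=0, M2=90, M3=137, M4=332
Σ MᵢCᵢ = 0·90 + 90·51 + 137·226 + 332·234 = 0 + 4590 + 30962 + 77688 = 113240
Σ Rᵢ = 0 + 4 + 31 + 76 = 111
N̂ = 113240 / 111 ≈ 1020.2 → 1020

N ≈ 1020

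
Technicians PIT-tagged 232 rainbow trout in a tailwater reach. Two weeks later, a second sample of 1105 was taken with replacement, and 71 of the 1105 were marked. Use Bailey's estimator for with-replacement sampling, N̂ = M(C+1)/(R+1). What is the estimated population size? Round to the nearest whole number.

N̂ = 232·(1105+1)/(71+1) = 232·1106/72 = 256592/72 ≈ 3563.8 → 3564

N ≈ 3564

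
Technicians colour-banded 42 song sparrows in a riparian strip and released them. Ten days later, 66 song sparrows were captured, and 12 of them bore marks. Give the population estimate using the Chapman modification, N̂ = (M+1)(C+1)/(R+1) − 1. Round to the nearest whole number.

N ≈ 221

N̂ = (42+1)(66+1)/(12+1) − 1 = 43·67/13 − 1
= 2881/13 − 1 ≈ 221.6 − 1 ≈ 220.6 → 221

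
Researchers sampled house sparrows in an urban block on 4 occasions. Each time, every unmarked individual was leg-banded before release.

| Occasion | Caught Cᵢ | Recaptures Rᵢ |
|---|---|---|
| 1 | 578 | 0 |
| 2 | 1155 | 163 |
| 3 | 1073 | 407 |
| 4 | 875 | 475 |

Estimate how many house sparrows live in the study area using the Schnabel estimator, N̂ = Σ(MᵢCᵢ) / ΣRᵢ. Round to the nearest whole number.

N ≈ 4123

Marked at large before each occasion: Mᵢ = Σⱼ<ᵢ (Cⱼ − Rⱼ) → M1=0, M2=578, M3=1570, M4=2236
Σ MᵢCᵢ = 0·578 + 578·1155 + 1570·1073 + 2236·875 = 0 + 667590 + 1684610 + 1956500 = 4308700
Σ Rᵢ = 0 + 163 + 407 + 475 = 1045
N̂ = 4308700 / 1045 ≈ 4123.2 → 4123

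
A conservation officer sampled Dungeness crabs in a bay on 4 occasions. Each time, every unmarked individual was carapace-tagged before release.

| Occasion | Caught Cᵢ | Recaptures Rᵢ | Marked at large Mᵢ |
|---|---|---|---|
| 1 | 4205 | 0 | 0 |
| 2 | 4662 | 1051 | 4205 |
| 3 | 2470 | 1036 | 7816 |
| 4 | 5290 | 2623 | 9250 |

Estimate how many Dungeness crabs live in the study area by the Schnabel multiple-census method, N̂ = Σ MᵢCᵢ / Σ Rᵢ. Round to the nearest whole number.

N ≈ 18,650

Σ MᵢCᵢ = 0·4205 + 4205·4662 + 7816·2470 + 9250·5290 = 0 + 19603710 + 19305520 + 48932500 = 87841730
Σ Rᵢ = 0 + 1051 + 1036 + 2623 = 4710
N̂ = 87841730 / 4710 ≈ 18650.0 → 18650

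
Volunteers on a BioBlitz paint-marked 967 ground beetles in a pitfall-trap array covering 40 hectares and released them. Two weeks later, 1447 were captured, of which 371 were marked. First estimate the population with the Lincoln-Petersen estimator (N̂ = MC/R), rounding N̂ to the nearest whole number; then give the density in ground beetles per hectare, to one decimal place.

N̂ = 967·1447/371 = 1399249/371 ≈ 3771.6 → 3772
Density = N̂ / area = 3772 / 40 ≈ 94.30 → 94.3 per hectare

density ≈ 94.3 ground beetles per hectare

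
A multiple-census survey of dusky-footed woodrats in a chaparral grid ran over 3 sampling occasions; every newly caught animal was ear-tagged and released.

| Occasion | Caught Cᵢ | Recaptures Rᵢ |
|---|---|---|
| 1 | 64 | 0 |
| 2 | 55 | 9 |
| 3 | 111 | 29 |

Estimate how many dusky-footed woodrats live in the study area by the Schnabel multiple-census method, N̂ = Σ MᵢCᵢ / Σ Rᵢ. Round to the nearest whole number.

Marked at large before each occasion: Mᵢ = Σⱼ<ᵢ (Cⱼ − Rⱼ) → M1=0, M2=64, M3=110
Σ MᵢCᵢ = 0·64 + 64·55 + 110·111 = 0 + 3520 + 12210 = 15730
Σ Rᵢ = 0 + 9 + 29 = 38
N̂ = 15730 / 38 ≈ 413.9 → 414

N ≈ 414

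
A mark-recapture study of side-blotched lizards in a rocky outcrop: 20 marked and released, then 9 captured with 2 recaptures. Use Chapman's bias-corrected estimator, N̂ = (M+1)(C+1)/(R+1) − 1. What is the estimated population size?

N̂ = (20+1)(9+1)/(2+1) − 1 = 21·10/3 − 1
= 210/3 − 1 = 70 − 1 = 69

N = 69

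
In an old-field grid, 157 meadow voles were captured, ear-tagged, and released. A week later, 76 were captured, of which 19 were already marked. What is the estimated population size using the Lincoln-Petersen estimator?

Lincoln-Petersen assumes M/N = R/C, so N = M·C / R.
N = (157 × 76) / 19 = 11932 / 19 = 628

N = 628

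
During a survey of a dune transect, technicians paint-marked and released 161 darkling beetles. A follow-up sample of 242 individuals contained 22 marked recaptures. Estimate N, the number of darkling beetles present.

N = 1771

Lincoln-Petersen assumes M/N = R/C, so N = M·C / R.
N = (161 × 242) / 22 = 38962 / 22 = 1771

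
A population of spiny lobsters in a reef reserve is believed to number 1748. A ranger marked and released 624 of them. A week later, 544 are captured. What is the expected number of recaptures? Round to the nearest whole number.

Expected recaptures E[R] = M·C / N.
E[R] = 624 × 544 / 1748 = 339456 / 1748 ≈ 194.2 → 194

expected recaptures ≈ 194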